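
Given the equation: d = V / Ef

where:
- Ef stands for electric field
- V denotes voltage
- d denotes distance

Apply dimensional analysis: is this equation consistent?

Yes

Ef (electric field) has dimensions [I^-1 L M T^-3].
V (voltage) has dimensions [I^-1 L^2 M T^-3].
d (distance) has dimensions [L].

Left side: [L]
Right side: [L]

Both sides have the same dimensions, so the equation is dimensionally consistent.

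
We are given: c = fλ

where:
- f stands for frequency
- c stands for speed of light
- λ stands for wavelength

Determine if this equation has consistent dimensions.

Yes

f (frequency) has dimensions [T^-1].
c (speed of light) has dimensions [L T^-1].
λ (wavelength) has dimensions [L].

Left side: [L T^-1]
Right side: [L T^-1]

Both sides have the same dimensions, so the equation is dimensionally consistent.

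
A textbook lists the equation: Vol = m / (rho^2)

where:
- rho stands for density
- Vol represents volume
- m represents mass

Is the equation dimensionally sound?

No

rho (density) has dimensions [L^-3 M].
Vol (volume) has dimensions [L^3].
m (mass) has dimensions [M].

Left side: [L^3]
Right side: [L^6 M^-1]

The two sides have different dimensions, so the equation is NOT dimensionally consistent.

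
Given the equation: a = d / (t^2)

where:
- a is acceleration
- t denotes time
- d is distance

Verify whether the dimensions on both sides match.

Yes

a (acceleration) has dimensions [L T^-2].
t (time) has dimensions [T].
d (distance) has dimensions [L].

Left side: [L T^-2]
Right side: [L T^-2]

Both sides have the same dimensions, so the equation is dimensionally consistent.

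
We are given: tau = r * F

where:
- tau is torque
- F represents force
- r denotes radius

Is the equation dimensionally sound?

Yes

tau (torque) has dimensions [L^2 M T^-2].
F (force) has dimensions [L M T^-2].
r (radius) has dimensions [L].

Left side: [L^2 M T^-2]
Right side: [L^2 M T^-2]

Both sides have the same dimensions, so the equation is dimensionally consistent.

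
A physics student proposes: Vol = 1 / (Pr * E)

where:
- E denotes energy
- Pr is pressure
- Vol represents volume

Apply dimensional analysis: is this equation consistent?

No

E (energy) has dimensions [L^2 M T^-2].
Pr (pressure) has dimensions [L^-1 M T^-2].
Vol (volume) has dimensions [L^3].

Left side: [L^3]
Right side: [L^-1 M^-2 T^4]

The two sides have different dimensions, so the equation is NOT dimensionally consistent.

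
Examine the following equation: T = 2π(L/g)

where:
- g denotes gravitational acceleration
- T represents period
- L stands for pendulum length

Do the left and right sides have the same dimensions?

No

g (gravitational acceleration) has dimensions [L T^-2].
T (period) has dimensions [T].
L (pendulum length) has dimensions [L].

Left side: [T]
Right side: [T^2]

The two sides have different dimensions, so the equation is NOT dimensionally consistent.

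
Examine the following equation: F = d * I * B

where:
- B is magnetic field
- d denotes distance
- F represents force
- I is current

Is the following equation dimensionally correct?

Yes

B (magnetic field) has dimensions [I^-1 M T^-2].
d (distance) has dimensions [L].
F (force) has dimensions [L M T^-2].
I (current) has dimensions [I].

Left side: [L M T^-2]
Right side: [L M T^-2]

Both sides have the same dimensions, so the equation is dimensionally consistent.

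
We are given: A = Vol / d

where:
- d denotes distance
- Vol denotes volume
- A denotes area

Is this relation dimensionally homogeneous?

Yes

d (distance) has dimensions [L].
Vol (volume) has dimensions [L^3].
A (area) has dimensions [L^2].

Left side: [L^2]
Right side: [L^2]

Both sides have the same dimensions, so the equation is dimensionally consistent.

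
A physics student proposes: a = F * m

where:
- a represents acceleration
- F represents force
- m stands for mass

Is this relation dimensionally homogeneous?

No

a (acceleration) has dimensions [L T^-2].
F (force) has dimensions [L M T^-2].
m (mass) has dimensions [M].

Left side: [L T^-2]
Right side: [L M^2 T^-2]

The two sides have different dimensions, so the equation is NOT dimensionally consistent.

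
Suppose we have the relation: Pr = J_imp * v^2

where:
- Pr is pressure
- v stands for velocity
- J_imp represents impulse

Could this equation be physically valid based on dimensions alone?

No

Pr (pressure) has dimensions [L^-1 M T^-2].
v (velocity) has dimensions [L T^-1].
J_imp (impulse) has dimensions [L M T^-1].

Left side: [L^-1 M T^-2]
Right side: [L^3 M T^-3]

The two sides have different dimensions, so the equation is NOT dimensionally consistent.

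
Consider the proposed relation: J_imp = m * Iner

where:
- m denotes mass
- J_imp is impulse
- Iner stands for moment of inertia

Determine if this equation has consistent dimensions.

No

m (mass) has dimensions [M].
J_imp (impulse) has dimensions [L M T^-1].
Iner (moment of inertia) has dimensions [L^2 M].

Left side: [L M T^-1]
Right side: [L^2 M^2]

The two sides have different dimensions, so the equation is NOT dimensionally consistent.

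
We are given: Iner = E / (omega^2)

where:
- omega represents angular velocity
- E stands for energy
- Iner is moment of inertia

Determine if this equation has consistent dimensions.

Yes

omega (angular velocity) has dimensions [T^-1].
E (energy) has dimensions [L^2 M T^-2].
Iner (moment of inertia) has dimensions [L^2 M].

Left side: [L^2 M]
Right side: [L^2 M]

Both sides have the same dimensions, so the equation is dimensionally consistent.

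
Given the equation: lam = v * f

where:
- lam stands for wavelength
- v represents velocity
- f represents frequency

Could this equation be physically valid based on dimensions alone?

No

lam (wavelength) has dimensions [L].
v (velocity) has dimensions [L T^-1].
f (frequency) has dimensions [T^-1].

Left side: [L]
Right side: [L T^-2]

The two sides have different dimensions, so the equation is NOT dimensionally consistent.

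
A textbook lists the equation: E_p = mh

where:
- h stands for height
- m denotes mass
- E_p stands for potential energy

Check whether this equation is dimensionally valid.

No

h (height) has dimensions [L].
m (mass) has dimensions [M].
E_p (potential energy) has dimensions [L^2 M T^-2].

Left side: [L^2 M T^-2]
Right side: [L M]

The two sides have different dimensions, so the equation is NOT dimensionally consistent.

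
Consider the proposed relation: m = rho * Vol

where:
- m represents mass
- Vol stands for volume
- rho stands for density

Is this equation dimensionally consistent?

Yes

m (mass) has dimensions [M].
Vol (volume) has dimensions [L^3].
rho (density) has dimensions [L^-3 M].

Left side: [M]
Right side: [M]

Both sides have the same dimensions, so the equation is dimensionally consistent.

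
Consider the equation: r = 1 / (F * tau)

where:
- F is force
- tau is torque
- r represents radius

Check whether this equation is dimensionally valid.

No

F (force) has dimensions [L M T^-2].
tau (torque) has dimensions [L^2 M T^-2].
r (radius) has dimensions [L].

Left side: [L]
Right side: [L^-3 M^-2 T^4]

The two sides have different dimensions, so the equation is NOT dimensionally consistent.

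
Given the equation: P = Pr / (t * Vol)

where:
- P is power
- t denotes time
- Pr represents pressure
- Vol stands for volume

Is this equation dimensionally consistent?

No

P (power) has dimensions [L^2 M T^-3].
t (time) has dimensions [T].
Pr (pressure) has dimensions [L^-1 M T^-2].
Vol (volume) has dimensions [L^3].

Left side: [L^2 M T^-3]
Right side: [L^-4 M T^-3]

The two sides have different dimensions, so the equation is NOT dimensionally consistent.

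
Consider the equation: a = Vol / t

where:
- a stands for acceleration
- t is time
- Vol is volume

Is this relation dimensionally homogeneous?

No

a (acceleration) has dimensions [L T^-2].
t (time) has dimensions [T].
Vol (volume) has dimensions [L^3].

Left side: [L T^-2]
Right side: [L^3 T^-1]

The two sides have different dimensions, so the equation is NOT dimensionally consistent.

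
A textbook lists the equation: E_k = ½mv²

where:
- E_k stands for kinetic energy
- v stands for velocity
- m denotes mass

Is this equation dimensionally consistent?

Yes

E_k (kinetic energy) has dimensions [L^2 M T^-2].
v (velocity) has dimensions [L T^-1].
m (mass) has dimensions [M].

Left side: [L^2 M T^-2]
Right side: [L^2 M T^-2]

Both sides have the same dimensions, so the equation is dimensionally consistent.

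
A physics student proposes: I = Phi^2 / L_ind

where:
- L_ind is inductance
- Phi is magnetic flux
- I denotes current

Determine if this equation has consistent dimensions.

No

L_ind (inductance) has dimensions [I^-2 L^2 M T^-2].
Phi (magnetic flux) has dimensions [I^-1 L^2 M T^-2].
I (current) has dimensions [I].

Left side: [I]
Right side: [L^2 M T^-2]

The two sides have different dimensions, so the equation is NOT dimensionally consistent.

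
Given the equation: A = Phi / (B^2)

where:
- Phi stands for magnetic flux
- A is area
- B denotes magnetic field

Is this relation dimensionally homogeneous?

No

Phi (magnetic flux) has dimensions [I^-1 L^2 M T^-2].
A (area) has dimensions [L^2].
B (magnetic field) has dimensions [I^-1 M T^-2].

Left side: [L^2]
Right side: [I L^2 M^-1 T^2]

The two sides have different dimensions, so the equation is NOT dimensionally consistent.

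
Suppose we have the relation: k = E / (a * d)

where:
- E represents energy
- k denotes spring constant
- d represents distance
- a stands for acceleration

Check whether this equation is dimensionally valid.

No

E (energy) has dimensions [L^2 M T^-2].
k (spring constant) has dimensions [M T^-2].
d (distance) has dimensions [L].
a (acceleration) has dimensions [L T^-2].

Left side: [M T^-2]
Right side: [M]

The two sides have different dimensions, so the equation is NOT dimensionally consistent.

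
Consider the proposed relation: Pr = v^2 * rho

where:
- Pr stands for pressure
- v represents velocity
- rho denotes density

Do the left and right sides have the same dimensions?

Yes

Pr (pressure) has dimensions [L^-1 M T^-2].
v (velocity) has dimensions [L T^-1].
rho (density) has dimensions [L^-3 M].

Left side: [L^-1 M T^-2]
Right side: [L^-1 M T^-2]

Both sides have the same dimensions, so the equation is dimensionally consistent.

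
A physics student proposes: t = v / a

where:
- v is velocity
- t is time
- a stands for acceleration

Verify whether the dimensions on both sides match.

Yes

v (velocity) has dimensions [L T^-1].
t (time) has dimensions [T].
a (acceleration) has dimensions [L T^-2].

Left side: [T]
Right side: [T]

Both sides have the same dimensions, so the equation is dimensionally consistent.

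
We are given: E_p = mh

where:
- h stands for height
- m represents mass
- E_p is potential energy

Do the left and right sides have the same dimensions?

No

h (height) has dimensions [L].
m (mass) has dimensions [M].
E_p (potential energy) has dimensions [L^2 M T^-2].

Left side: [L^2 M T^-2]
Right side: [L M]

The two sides have different dimensions, so the equation is NOT dimensionally consistent.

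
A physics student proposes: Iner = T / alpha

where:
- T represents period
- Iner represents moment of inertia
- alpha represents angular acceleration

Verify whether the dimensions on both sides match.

No

T (period) has dimensions [T].
Iner (moment of inertia) has dimensions [L^2 M].
alpha (angular acceleration) has dimensions [T^-2].

Left side: [L^2 M]
Right side: [T^3]

The two sides have different dimensions, so the equation is NOT dimensionally consistent.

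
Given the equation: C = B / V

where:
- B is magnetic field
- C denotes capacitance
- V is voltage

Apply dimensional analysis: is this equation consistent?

No

B (magnetic field) has dimensions [I^-1 M T^-2].
C (capacitance) has dimensions [I^2 L^-2 M^-1 T^4].
V (voltage) has dimensions [I^-1 L^2 M T^-3].

Left side: [I^2 L^-2 M^-1 T^4]
Right side: [L^-2 T]

The two sides have different dimensions, so the equation is NOT dimensionally consistent.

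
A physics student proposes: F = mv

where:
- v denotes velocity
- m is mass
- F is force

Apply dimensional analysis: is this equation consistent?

No

v (velocity) has dimensions [L T^-1].
m (mass) has dimensions [M].
F (force) has dimensions [L M T^-2].

Left side: [L M T^-2]
Right side: [L M T^-1]

The two sides have different dimensions, so the equation is NOT dimensionally consistent.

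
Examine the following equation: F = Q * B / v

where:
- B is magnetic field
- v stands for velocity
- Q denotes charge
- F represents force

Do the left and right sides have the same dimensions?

No

B (magnetic field) has dimensions [I^-1 M T^-2].
v (velocity) has dimensions [L T^-1].
Q (charge) has dimensions [I T].
F (force) has dimensions [L M T^-2].

Left side: [L M T^-2]
Right side: [L^-1 M]

The two sides have different dimensions, so the equation is NOT dimensionally consistent.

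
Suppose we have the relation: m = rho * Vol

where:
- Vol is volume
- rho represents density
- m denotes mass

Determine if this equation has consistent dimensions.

Yes

Vol (volume) has dimensions [L^3].
rho (density) has dimensions [L^-3 M].
m (mass) has dimensions [M].

Left side: [M]
Right side: [M]

Both sides have the same dimensions, so the equation is dimensionally consistent.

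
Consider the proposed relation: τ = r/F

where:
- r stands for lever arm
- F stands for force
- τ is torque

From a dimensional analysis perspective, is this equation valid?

No

r (lever arm) has dimensions [L].
F (force) has dimensions [L M T^-2].
τ (torque) has dimensions [L^2 M T^-2].

Left side: [L^2 M T^-2]
Right side: [M^-1 T^2]

The two sides have different dimensions, so the equation is NOT dimensionally consistent.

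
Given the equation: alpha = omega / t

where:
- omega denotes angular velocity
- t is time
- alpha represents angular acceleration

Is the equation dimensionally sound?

Yes

omega (angular velocity) has dimensions [T^-1].
t (time) has dimensions [T].
alpha (angular acceleration) has dimensions [T^-2].

Left side: [T^-2]
Right side: [T^-2]

Both sides have the same dimensions, so the equation is dimensionally consistent.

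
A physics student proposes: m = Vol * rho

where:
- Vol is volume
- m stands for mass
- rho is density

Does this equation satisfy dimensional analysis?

Yes

Vol (volume) has dimensions [L^3].
m (mass) has dimensions [M].
rho (density) has dimensions [L^-3 M].

Left side: [M]
Right side: [M]

Both sides have the same dimensions, so the equation is dimensionally consistent.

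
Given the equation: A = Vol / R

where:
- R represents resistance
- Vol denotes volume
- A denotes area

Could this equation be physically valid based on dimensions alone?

No

R (resistance) has dimensions [I^-2 L^2 M T^-3].
Vol (volume) has dimensions [L^3].
A (area) has dimensions [L^2].

Left side: [L^2]
Right side: [I^2 L M^-1 T^3]

The two sides have different dimensions, so the equation is NOT dimensionally consistent.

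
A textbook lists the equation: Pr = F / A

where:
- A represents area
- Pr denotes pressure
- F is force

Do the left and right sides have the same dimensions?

Yes

A (area) has dimensions [L^2].
Pr (pressure) has dimensions [L^-1 M T^-2].
F (force) has dimensions [L M T^-2].

Left side: [L^-1 M T^-2]
Right side: [L^-1 M T^-2]

Both sides have the same dimensions, so the equation is dimensionally consistent.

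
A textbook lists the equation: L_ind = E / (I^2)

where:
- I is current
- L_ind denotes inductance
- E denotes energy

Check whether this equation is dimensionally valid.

Yes

I (current) has dimensions [I].
L_ind (inductance) has dimensions [I^-2 L^2 M T^-2].
E (energy) has dimensions [L^2 M T^-2].

Left side: [I^-2 L^2 M T^-2]
Right side: [I^-2 L^2 M T^-2]

Both sides have the same dimensions, so the equation is dimensionally consistent.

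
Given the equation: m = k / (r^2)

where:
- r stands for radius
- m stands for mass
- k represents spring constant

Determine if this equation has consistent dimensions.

No

r (radius) has dimensions [L].
m (mass) has dimensions [M].
k (spring constant) has dimensions [M T^-2].

Left side: [M]
Right side: [L^-2 M T^-2]

The two sides have different dimensions, so the equation is NOT dimensionally consistent.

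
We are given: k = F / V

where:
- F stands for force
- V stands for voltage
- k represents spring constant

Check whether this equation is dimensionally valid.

No

F (force) has dimensions [L M T^-2].
V (voltage) has dimensions [I^-1 L^2 M T^-3].
k (spring constant) has dimensions [M T^-2].

Left side: [M T^-2]
Right side: [I L^-1 T]

The two sides have different dimensions, so the equation is NOT dimensionally consistent.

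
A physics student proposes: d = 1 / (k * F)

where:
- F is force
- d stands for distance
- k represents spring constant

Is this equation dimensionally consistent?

No

F (force) has dimensions [L M T^-2].
d (distance) has dimensions [L].
k (spring constant) has dimensions [M T^-2].

Left side: [L]
Right side: [L^-1 M^-2 T^4]

The two sides have different dimensions, so the equation is NOT dimensionally consistent.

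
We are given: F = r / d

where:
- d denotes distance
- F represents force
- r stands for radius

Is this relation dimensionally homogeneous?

No

d (distance) has dimensions [L].
F (force) has dimensions [L M T^-2].
r (radius) has dimensions [L].

Left side: [L M T^-2]
Right side: [dimensionless]

The two sides have different dimensions, so the equation is NOT dimensionally consistent.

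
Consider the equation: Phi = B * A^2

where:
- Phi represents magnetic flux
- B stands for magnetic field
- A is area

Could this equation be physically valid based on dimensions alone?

No

Phi (magnetic flux) has dimensions [I^-1 L^2 M T^-2].
B (magnetic field) has dimensions [I^-1 M T^-2].
A (area) has dimensions [L^2].

Left side: [I^-1 L^2 M T^-2]
Right side: [I^-1 L^4 M T^-2]

The two sides have different dimensions, so the equation is NOT dimensionally consistent.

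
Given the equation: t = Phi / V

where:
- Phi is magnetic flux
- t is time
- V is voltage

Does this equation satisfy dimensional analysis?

Yes

Phi (magnetic flux) has dimensions [I^-1 L^2 M T^-2].
t (time) has dimensions [T].
V (voltage) has dimensions [I^-1 L^2 M T^-3].

Left side: [T]
Right side: [T]

Both sides have the same dimensions, so the equation is dimensionally consistent.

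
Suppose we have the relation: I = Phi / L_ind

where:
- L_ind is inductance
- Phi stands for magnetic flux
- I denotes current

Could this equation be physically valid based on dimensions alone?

Yes

L_ind (inductance) has dimensions [I^-2 L^2 M T^-2].
Phi (magnetic flux) has dimensions [I^-1 L^2 M T^-2].
I (current) has dimensions [I].

Left side: [I]
Right side: [I]

Both sides have the same dimensions, so the equation is dimensionally consistent.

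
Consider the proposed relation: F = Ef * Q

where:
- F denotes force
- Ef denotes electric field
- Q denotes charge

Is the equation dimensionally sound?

Yes

F (force) has dimensions [L M T^-2].
Ef (electric field) has dimensions [I^-1 L M T^-3].
Q (charge) has dimensions [I T].

Left side: [L M T^-2]
Right side: [L M T^-2]

Both sides have the same dimensions, so the equation is dimensionally consistent.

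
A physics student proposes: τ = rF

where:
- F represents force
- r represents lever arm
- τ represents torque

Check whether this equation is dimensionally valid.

Yes

F (force) has dimensions [L M T^-2].
r (lever arm) has dimensions [L].
τ (torque) has dimensions [L^2 M T^-2].

Left side: [L^2 M T^-2]
Right side: [L^2 M T^-2]

Both sides have the same dimensions, so the equation is dimensionally consistent.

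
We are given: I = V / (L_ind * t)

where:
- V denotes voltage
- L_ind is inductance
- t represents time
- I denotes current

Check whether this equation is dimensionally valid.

No

V (voltage) has dimensions [I^-1 L^2 M T^-3].
L_ind (inductance) has dimensions [I^-2 L^2 M T^-2].
t (time) has dimensions [T].
I (current) has dimensions [I].

Left side: [I]
Right side: [I T^-2]

The two sides have different dimensions, so the equation is NOT dimensionally consistent.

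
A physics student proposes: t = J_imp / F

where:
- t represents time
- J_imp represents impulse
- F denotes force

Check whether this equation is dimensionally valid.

Yes

t (time) has dimensions [T].
J_imp (impulse) has dimensions [L M T^-1].
F (force) has dimensions [L M T^-2].

Left side: [T]
Right side: [T]

Both sides have the same dimensions, so the equation is dimensionally consistent.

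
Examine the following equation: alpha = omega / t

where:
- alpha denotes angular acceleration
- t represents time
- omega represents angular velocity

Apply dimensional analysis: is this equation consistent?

Yes

alpha (angular acceleration) has dimensions [T^-2].
t (time) has dimensions [T].
omega (angular velocity) has dimensions [T^-1].

Left side: [T^-2]
Right side: [T^-2]

Both sides have the same dimensions, so the equation is dimensionally consistent.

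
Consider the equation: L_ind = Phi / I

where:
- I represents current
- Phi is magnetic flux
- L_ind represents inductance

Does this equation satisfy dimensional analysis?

Yes

I (current) has dimensions [I].
Phi (magnetic flux) has dimensions [I^-1 L^2 M T^-2].
L_ind (inductance) has dimensions [I^-2 L^2 M T^-2].

Left side: [I^-2 L^2 M T^-2]
Right side: [I^-2 L^2 M T^-2]

Both sides have the same dimensions, so the equation is dimensionally consistent.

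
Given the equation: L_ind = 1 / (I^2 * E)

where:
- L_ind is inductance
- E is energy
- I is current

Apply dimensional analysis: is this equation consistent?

No

L_ind (inductance) has dimensions [I^-2 L^2 M T^-2].
E (energy) has dimensions [L^2 M T^-2].
I (current) has dimensions [I].

Left side: [I^-2 L^2 M T^-2]
Right side: [I^-2 L^-2 M^-1 T^2]

The two sides have different dimensions, so the equation is NOT dimensionally consistent.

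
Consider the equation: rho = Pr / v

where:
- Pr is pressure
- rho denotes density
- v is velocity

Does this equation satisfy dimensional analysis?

No

Pr (pressure) has dimensions [L^-1 M T^-2].
rho (density) has dimensions [L^-3 M].
v (velocity) has dimensions [L T^-1].

Left side: [L^-3 M]
Right side: [L^-2 M T^-1]

The two sides have different dimensions, so the equation is NOT dimensionally consistent.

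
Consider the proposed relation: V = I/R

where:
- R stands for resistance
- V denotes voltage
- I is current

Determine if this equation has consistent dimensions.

No

R (resistance) has dimensions [I^-2 L^2 M T^-3].
V (voltage) has dimensions [I^-1 L^2 M T^-3].
I (current) has dimensions [I].

Left side: [I^-1 L^2 M T^-3]
Right side: [I^3 L^-2 M^-1 T^3]

The two sides have different dimensions, so the equation is NOT dimensionally consistent.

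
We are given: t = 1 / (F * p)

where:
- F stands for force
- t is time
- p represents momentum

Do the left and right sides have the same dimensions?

No

F (force) has dimensions [L M T^-2].
t (time) has dimensions [T].
p (momentum) has dimensions [L M T^-1].

Left side: [T]
Right side: [L^-2 M^-2 T^3]

The two sides have different dimensions, so the equation is NOT dimensionally consistent.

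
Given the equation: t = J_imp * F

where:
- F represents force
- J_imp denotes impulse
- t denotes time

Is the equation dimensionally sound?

No

F (force) has dimensions [L M T^-2].
J_imp (impulse) has dimensions [L M T^-1].
t (time) has dimensions [T].

Left side: [T]
Right side: [L^2 M^2 T^-3]

The two sides have different dimensions, so the equation is NOT dimensionally consistent.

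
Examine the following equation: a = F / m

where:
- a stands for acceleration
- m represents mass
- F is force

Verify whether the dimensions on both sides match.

Yes

a (acceleration) has dimensions [L T^-2].
m (mass) has dimensions [M].
F (force) has dimensions [L M T^-2].

Left side: [L T^-2]
Right side: [L T^-2]

Both sides have the same dimensions, so the equation is dimensionally consistent.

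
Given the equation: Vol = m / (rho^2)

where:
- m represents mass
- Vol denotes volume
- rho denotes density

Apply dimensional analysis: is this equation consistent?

No

m (mass) has dimensions [M].
Vol (volume) has dimensions [L^3].
rho (density) has dimensions [L^-3 M].

Left side: [L^3]
Right side: [L^6 M^-1]

The two sides have different dimensions, so the equation is NOT dimensionally consistent.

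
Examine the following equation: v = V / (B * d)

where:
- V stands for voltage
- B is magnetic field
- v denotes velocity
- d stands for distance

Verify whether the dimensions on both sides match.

Yes

V (voltage) has dimensions [I^-1 L^2 M T^-3].
B (magnetic field) has dimensions [I^-1 M T^-2].
v (velocity) has dimensions [L T^-1].
d (distance) has dimensions [L].

Left side: [L T^-1]
Right side: [L T^-1]

Both sides have the same dimensions, so the equation is dimensionally consistent.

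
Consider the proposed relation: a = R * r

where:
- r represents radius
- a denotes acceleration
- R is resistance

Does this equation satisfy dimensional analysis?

No

r (radius) has dimensions [L].
a (acceleration) has dimensions [L T^-2].
R (resistance) has dimensions [I^-2 L^2 M T^-3].

Left side: [L T^-2]
Right side: [I^-2 L^3 M T^-3]

The two sides have different dimensions, so the equation is NOT dimensionally consistent.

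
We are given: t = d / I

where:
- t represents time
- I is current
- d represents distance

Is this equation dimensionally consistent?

No

t (time) has dimensions [T].
I (current) has dimensions [I].
d (distance) has dimensions [L].

Left side: [T]
Right side: [I^-1 L]

The two sides have different dimensions, so the equation is NOT dimensionally consistent.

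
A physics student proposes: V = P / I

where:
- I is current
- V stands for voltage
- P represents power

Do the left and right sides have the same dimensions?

Yes

I (current) has dimensions [I].
V (voltage) has dimensions [I^-1 L^2 M T^-3].
P (power) has dimensions [L^2 M T^-3].

Left side: [I^-1 L^2 M T^-3]
Right side: [I^-1 L^2 M T^-3]

Both sides have the same dimensions, so the equation is dimensionally consistent.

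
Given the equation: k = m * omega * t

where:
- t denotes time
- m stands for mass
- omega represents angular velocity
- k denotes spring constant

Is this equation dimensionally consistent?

No

t (time) has dimensions [T].
m (mass) has dimensions [M].
omega (angular velocity) has dimensions [T^-1].
k (spring constant) has dimensions [M T^-2].

Left side: [M T^-2]
Right side: [M]

The two sides have different dimensions, so the equation is NOT dimensionally consistent.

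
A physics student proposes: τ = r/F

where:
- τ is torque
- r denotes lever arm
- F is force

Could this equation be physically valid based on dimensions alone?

No

τ (torque) has dimensions [L^2 M T^-2].
r (lever arm) has dimensions [L].
F (force) has dimensions [L M T^-2].

Left side: [L^2 M T^-2]
Right side: [M^-1 T^2]

The two sides have different dimensions, so the equation is NOT dimensionally consistent.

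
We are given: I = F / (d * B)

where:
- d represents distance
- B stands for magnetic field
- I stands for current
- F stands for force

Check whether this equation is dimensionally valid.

Yes

d (distance) has dimensions [L].
B (magnetic field) has dimensions [I^-1 M T^-2].
I (current) has dimensions [I].
F (force) has dimensions [L M T^-2].

Left side: [I]
Right side: [I]

Both sides have the same dimensions, so the equation is dimensionally consistent.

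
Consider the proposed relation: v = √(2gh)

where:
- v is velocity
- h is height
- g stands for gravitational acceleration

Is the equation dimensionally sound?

Yes

v (velocity) has dimensions [L T^-1].
h (height) has dimensions [L].
g (gravitational acceleration) has dimensions [L T^-2].

Left side: [L T^-1]
Right side: [L T^-1]

Both sides have the same dimensions, so the equation is dimensionally consistent.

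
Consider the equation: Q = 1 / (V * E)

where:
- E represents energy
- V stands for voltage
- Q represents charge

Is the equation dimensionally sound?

No

E (energy) has dimensions [L^2 M T^-2].
V (voltage) has dimensions [I^-1 L^2 M T^-3].
Q (charge) has dimensions [I T].

Left side: [I T]
Right side: [I L^-4 M^-2 T^5]

The two sides have different dimensions, so the equation is NOT dimensionally consistent.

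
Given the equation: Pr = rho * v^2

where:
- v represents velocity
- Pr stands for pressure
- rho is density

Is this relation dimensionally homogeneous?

Yes

v (velocity) has dimensions [L T^-1].
Pr (pressure) has dimensions [L^-1 M T^-2].
rho (density) has dimensions [L^-3 M].

Left side: [L^-1 M T^-2]
Right side: [L^-1 M T^-2]

Both sides have the same dimensions, so the equation is dimensionally consistent.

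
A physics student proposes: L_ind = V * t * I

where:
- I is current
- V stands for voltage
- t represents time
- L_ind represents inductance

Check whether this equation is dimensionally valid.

No

I (current) has dimensions [I].
V (voltage) has dimensions [I^-1 L^2 M T^-3].
t (time) has dimensions [T].
L_ind (inductance) has dimensions [I^-2 L^2 M T^-2].

Left side: [I^-2 L^2 M T^-2]
Right side: [L^2 M T^-2]

The two sides have different dimensions, so the equation is NOT dimensionally consistent.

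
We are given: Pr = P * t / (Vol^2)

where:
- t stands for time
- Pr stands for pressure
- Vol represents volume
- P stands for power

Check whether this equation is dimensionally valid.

No

t (time) has dimensions [T].
Pr (pressure) has dimensions [L^-1 M T^-2].
Vol (volume) has dimensions [L^3].
P (power) has dimensions [L^2 M T^-3].

Left side: [L^-1 M T^-2]
Right side: [L^-4 M T^-2]

The two sides have different dimensions, so the equation is NOT dimensionally consistent.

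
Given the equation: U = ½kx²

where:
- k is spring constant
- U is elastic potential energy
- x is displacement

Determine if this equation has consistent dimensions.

Yes

k (spring constant) has dimensions [M T^-2].
U (elastic potential energy) has dimensions [L^2 M T^-2].
x (displacement) has dimensions [L].

Left side: [L^2 M T^-2]
Right side: [L^2 M T^-2]

Both sides have the same dimensions, so the equation is dimensionally consistent.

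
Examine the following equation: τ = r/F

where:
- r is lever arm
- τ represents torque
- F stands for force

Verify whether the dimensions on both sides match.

No

r (lever arm) has dimensions [L].
τ (torque) has dimensions [L^2 M T^-2].
F (force) has dimensions [L M T^-2].

Left side: [L^2 M T^-2]
Right side: [M^-1 T^2]

The two sides have different dimensions, so the equation is NOT dimensionally consistent.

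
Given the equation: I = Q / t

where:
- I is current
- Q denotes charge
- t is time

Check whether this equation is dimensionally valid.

Yes

I (current) has dimensions [I].
Q (charge) has dimensions [I T].
t (time) has dimensions [T].

Left side: [I]
Right side: [I]

Both sides have the same dimensions, so the equation is dimensionally consistent.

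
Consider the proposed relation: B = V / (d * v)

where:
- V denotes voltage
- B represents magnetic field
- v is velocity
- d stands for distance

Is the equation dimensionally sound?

Yes

V (voltage) has dimensions [I^-1 L^2 M T^-3].
B (magnetic field) has dimensions [I^-1 M T^-2].
v (velocity) has dimensions [L T^-1].
d (distance) has dimensions [L].

Left side: [I^-1 M T^-2]
Right side: [I^-1 M T^-2]

Both sides have the same dimensions, so the equation is dimensionally consistent.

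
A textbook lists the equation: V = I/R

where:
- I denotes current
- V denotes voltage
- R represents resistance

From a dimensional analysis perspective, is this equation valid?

No

I (current) has dimensions [I].
V (voltage) has dimensions [I^-1 L^2 M T^-3].
R (resistance) has dimensions [I^-2 L^2 M T^-3].

Left side: [I^-1 L^2 M T^-3]
Right side: [I^3 L^-2 M^-1 T^3]

The two sides have different dimensions, so the equation is NOT dimensionally consistent.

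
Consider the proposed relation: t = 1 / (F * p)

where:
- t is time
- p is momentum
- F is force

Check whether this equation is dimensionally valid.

No

t (time) has dimensions [T].
p (momentum) has dimensions [L M T^-1].
F (force) has dimensions [L M T^-2].

Left side: [T]
Right side: [L^-2 M^-2 T^3]

The two sides have different dimensions, so the equation is NOT dimensionally consistent.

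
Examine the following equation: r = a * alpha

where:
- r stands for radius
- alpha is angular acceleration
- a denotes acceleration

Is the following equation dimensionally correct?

No

r (radius) has dimensions [L].
alpha (angular acceleration) has dimensions [T^-2].
a (acceleration) has dimensions [L T^-2].

Left side: [L]
Right side: [L T^-4]

The two sides have different dimensions, so the equation is NOT dimensionally consistent.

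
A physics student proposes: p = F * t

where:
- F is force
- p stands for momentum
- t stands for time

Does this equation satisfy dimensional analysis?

Yes

F (force) has dimensions [L M T^-2].
p (momentum) has dimensions [L M T^-1].
t (time) has dimensions [T].

Left side: [L M T^-1]
Right side: [L M T^-1]

Both sides have the same dimensions, so the equation is dimensionally consistent.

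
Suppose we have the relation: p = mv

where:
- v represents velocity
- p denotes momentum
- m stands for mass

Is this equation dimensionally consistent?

Yes

v (velocity) has dimensions [L T^-1].
p (momentum) has dimensions [L M T^-1].
m (mass) has dimensions [M].

Left side: [L M T^-1]
Right side: [L M T^-1]

Both sides have the same dimensions, so the equation is dimensionally consistent.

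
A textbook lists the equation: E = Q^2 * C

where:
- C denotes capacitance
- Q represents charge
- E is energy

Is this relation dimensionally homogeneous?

No

C (capacitance) has dimensions [I^2 L^-2 M^-1 T^4].
Q (charge) has dimensions [I T].
E (energy) has dimensions [L^2 M T^-2].

Left side: [L^2 M T^-2]
Right side: [I^4 L^-2 M^-1 T^6]

The two sides have different dimensions, so the equation is NOT dimensionally consistent.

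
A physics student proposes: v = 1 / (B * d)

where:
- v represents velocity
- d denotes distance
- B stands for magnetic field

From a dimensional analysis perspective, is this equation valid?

No

v (velocity) has dimensions [L T^-1].
d (distance) has dimensions [L].
B (magnetic field) has dimensions [I^-1 M T^-2].

Left side: [L T^-1]
Right side: [I L^-1 M^-1 T^2]

The two sides have different dimensions, so the equation is NOT dimensionally consistent.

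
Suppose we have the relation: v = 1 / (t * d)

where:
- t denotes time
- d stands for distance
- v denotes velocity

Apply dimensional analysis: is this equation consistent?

No

t (time) has dimensions [T].
d (distance) has dimensions [L].
v (velocity) has dimensions [L T^-1].

Left side: [L T^-1]
Right side: [L^-1 T^-1]

The two sides have different dimensions, so the equation is NOT dimensionally consistent.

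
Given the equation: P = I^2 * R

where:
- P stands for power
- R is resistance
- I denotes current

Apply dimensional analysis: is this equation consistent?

Yes

P (power) has dimensions [L^2 M T^-3].
R (resistance) has dimensions [I^-2 L^2 M T^-3].
I (current) has dimensions [I].

Left side: [L^2 M T^-3]
Right side: [L^2 M T^-3]

Both sides have the same dimensions, so the equation is dimensionally consistent.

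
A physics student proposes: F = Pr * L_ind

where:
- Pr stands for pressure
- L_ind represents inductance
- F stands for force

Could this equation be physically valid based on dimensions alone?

No

Pr (pressure) has dimensions [L^-1 M T^-2].
L_ind (inductance) has dimensions [I^-2 L^2 M T^-2].
F (force) has dimensions [L M T^-2].

Left side: [L M T^-2]
Right side: [I^-2 L M^2 T^-4]

The two sides have different dimensions, so the equation is NOT dimensionally consistent.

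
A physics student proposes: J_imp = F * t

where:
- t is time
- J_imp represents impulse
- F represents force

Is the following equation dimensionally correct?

Yes

t (time) has dimensions [T].
J_imp (impulse) has dimensions [L M T^-1].
F (force) has dimensions [L M T^-2].

Left side: [L M T^-1]
Right side: [L M T^-1]

Both sides have the same dimensions, so the equation is dimensionally consistent.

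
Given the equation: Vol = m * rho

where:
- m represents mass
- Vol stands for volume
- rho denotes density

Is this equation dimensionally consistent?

No

m (mass) has dimensions [M].
Vol (volume) has dimensions [L^3].
rho (density) has dimensions [L^-3 M].

Left side: [L^3]
Right side: [L^-3 M^2]

The two sides have different dimensions, so the equation is NOT dimensionally consistent.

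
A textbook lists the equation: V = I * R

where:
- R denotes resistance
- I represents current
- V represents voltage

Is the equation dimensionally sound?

Yes

R (resistance) has dimensions [I^-2 L^2 M T^-3].
I (current) has dimensions [I].
V (voltage) has dimensions [I^-1 L^2 M T^-3].

Left side: [I^-1 L^2 M T^-3]
Right side: [I^-1 L^2 M T^-3]

Both sides have the same dimensions, so the equation is dimensionally consistent.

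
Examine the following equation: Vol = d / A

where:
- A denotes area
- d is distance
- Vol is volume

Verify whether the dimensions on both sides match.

No

A (area) has dimensions [L^2].
d (distance) has dimensions [L].
Vol (volume) has dimensions [L^3].

Left side: [L^3]
Right side: [L^-1]

The two sides have different dimensions, so the equation is NOT dimensionally consistent.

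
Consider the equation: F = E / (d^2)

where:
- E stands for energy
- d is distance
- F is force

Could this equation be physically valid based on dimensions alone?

No

E (energy) has dimensions [L^2 M T^-2].
d (distance) has dimensions [L].
F (force) has dimensions [L M T^-2].

Left side: [L M T^-2]
Right side: [M T^-2]

The two sides have different dimensions, so the equation is NOT dimensionally consistent.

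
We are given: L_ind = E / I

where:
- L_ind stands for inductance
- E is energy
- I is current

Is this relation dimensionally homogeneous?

No

L_ind (inductance) has dimensions [I^-2 L^2 M T^-2].
E (energy) has dimensions [L^2 M T^-2].
I (current) has dimensions [I].

Left side: [I^-2 L^2 M T^-2]
Right side: [I^-1 L^2 M T^-2]

The two sides have different dimensions, so the equation is NOT dimensionally consistent.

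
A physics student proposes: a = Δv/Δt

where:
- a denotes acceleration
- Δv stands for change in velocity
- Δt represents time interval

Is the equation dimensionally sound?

Yes

a (acceleration) has dimensions [L T^-2].
Δv (change in velocity) has dimensions [L T^-1].
Δt (time interval) has dimensions [T].

Left side: [L T^-2]
Right side: [L T^-2]

Both sides have the same dimensions, so the equation is dimensionally consistent.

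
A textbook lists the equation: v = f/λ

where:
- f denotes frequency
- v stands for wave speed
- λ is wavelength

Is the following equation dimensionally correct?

No

f (frequency) has dimensions [T^-1].
v (wave speed) has dimensions [L T^-1].
λ (wavelength) has dimensions [L].

Left side: [L T^-1]
Right side: [L^-1 T^-1]

The two sides have different dimensions, so the equation is NOT dimensionally consistent.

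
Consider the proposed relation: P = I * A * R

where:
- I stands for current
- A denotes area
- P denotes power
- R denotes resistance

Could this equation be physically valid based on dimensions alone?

No

I (current) has dimensions [I].
A (area) has dimensions [L^2].
P (power) has dimensions [L^2 M T^-3].
R (resistance) has dimensions [I^-2 L^2 M T^-3].

Left side: [L^2 M T^-3]
Right side: [I^-1 L^4 M T^-3]

The two sides have different dimensions, so the equation is NOT dimensionally consistent.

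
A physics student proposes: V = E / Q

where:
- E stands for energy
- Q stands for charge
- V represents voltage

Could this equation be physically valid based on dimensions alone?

Yes

E (energy) has dimensions [L^2 M T^-2].
Q (charge) has dimensions [I T].
V (voltage) has dimensions [I^-1 L^2 M T^-3].

Left side: [I^-1 L^2 M T^-3]
Right side: [I^-1 L^2 M T^-3]

Both sides have the same dimensions, so the equation is dimensionally consistent.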